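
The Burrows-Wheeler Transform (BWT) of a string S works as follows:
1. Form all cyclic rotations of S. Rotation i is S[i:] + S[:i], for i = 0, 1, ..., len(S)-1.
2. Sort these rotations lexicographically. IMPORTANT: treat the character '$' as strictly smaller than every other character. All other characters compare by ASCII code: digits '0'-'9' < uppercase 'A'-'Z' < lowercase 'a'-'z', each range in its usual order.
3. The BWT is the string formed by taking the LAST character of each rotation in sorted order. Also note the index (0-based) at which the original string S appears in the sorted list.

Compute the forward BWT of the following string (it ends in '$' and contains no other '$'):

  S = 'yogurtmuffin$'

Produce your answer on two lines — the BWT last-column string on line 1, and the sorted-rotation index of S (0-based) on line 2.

Answer: nufoftiyurmg$
12

Derivation:
All 13 rotations (rotation i = S[i:]+S[:i]):
  rot[0] = yogurtmuffin$
  rot[1] = ogurtmuffin$y
  rot[2] = gurtmuffin$yo
  rot[3] = urtmuffin$yog
  rot[4] = rtmuffin$yogu
  rot[5] = tmuffin$yogur
  rot[6] = muffin$yogurt
  rot[7] = uffin$yogurtm
  rot[8] = ffin$yogurtmu
  rot[9] = fin$yogurtmuf
  rot[10] = in$yogurtmuff
  rot[11] = n$yogurtmuffi
  rot[12] = $yogurtmuffin
Sorted (with $ < everything):
  sorted[0] = $yogurtmuffin  (last char: 'n')
  sorted[1] = ffin$yogurtmu  (last char: 'u')
  sorted[2] = fin$yogurtmuf  (last char: 'f')
  sorted[3] = gurtmuffin$yo  (last char: 'o')
  sorted[4] = in$yogurtmuff  (last char: 'f')
  sorted[5] = muffin$yogurt  (last char: 't')
  sorted[6] = n$yogurtmuffi  (last char: 'i')
  sorted[7] = ogurtmuffin$y  (last char: 'y')
  sorted[8] = rtmuffin$yogu  (last char: 'u')
  sorted[9] = tmuffin$yogur  (last char: 'r')
  sorted[10] = uffin$yogurtm  (last char: 'm')
  sorted[11] = urtmuffin$yog  (last char: 'g')
  sorted[12] = yogurtmuffin$  (last char: '$')
Last column: nufoftiyurmg$
Original string S is at sorted index 12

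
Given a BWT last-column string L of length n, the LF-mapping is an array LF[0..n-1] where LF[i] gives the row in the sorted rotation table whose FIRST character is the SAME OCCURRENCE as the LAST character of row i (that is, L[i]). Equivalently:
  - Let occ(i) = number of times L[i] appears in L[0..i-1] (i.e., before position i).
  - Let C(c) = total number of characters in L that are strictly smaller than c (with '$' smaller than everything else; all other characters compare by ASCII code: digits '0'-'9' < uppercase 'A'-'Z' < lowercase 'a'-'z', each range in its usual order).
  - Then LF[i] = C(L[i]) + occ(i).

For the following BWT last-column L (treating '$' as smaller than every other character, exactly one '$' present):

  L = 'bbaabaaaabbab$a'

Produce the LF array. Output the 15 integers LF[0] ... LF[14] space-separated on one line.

Char counts: '$':1, 'a':8, 'b':6
C (first-col start): C('$')=0, C('a')=1, C('b')=9
L[0]='b': occ=0, LF[0]=C('b')+0=9+0=9
L[1]='b': occ=1, LF[1]=C('b')+1=9+1=10
L[2]='a': occ=0, LF[2]=C('a')+0=1+0=1
L[3]='a': occ=1, LF[3]=C('a')+1=1+1=2
L[4]='b': occ=2, LF[4]=C('b')+2=9+2=11
L[5]='a': occ=2, LF[5]=C('a')+2=1+2=3
L[6]='a': occ=3, LF[6]=C('a')+3=1+3=4
L[7]='a': occ=4, LF[7]=C('a')+4=1+4=5
L[8]='a': occ=5, LF[8]=C('a')+5=1+5=6
L[9]='b': occ=3, LF[9]=C('b')+3=9+3=12
L[10]='b': occ=4, LF[10]=C('b')+4=9+4=13
L[11]='a': occ=6, LF[11]=C('a')+6=1+6=7
L[12]='b': occ=5, LF[12]=C('b')+5=9+5=14
L[13]='$': occ=0, LF[13]=C('$')+0=0+0=0
L[14]='a': occ=7, LF[14]=C('a')+7=1+7=8

Answer: 9 10 1 2 11 3 4 5 6 12 13 7 14 0 8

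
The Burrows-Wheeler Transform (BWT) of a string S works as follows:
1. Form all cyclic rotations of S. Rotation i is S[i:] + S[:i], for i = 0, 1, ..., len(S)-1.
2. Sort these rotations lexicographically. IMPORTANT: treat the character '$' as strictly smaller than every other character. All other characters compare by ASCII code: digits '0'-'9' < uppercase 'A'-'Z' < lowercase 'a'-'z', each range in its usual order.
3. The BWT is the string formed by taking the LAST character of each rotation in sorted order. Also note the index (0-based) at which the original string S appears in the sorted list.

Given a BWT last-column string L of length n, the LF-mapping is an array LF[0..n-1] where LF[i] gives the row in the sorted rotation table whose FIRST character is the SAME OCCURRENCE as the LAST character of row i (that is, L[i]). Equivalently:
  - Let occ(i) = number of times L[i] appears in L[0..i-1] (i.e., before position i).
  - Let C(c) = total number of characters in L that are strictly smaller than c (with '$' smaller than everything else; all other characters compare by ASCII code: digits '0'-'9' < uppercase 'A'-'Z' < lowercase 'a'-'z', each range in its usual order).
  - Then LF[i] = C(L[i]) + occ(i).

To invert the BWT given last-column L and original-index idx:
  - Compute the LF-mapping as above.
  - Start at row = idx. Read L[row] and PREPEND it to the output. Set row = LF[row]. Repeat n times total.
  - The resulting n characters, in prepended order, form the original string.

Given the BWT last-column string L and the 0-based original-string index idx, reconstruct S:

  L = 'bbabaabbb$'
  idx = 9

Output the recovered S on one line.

LF mapping: 4 5 1 6 2 3 7 8 9 0
Walk LF starting at row 9, prepending L[row]:
  step 1: row=9, L[9]='$', prepend. Next row=LF[9]=0
  step 2: row=0, L[0]='b', prepend. Next row=LF[0]=4
  step 3: row=4, L[4]='a', prepend. Next row=LF[4]=2
  step 4: row=2, L[2]='a', prepend. Next row=LF[2]=1
  step 5: row=1, L[1]='b', prepend. Next row=LF[1]=5
  step 6: row=5, L[5]='a', prepend. Next row=LF[5]=3
  step 7: row=3, L[3]='b', prepend. Next row=LF[3]=6
  step 8: row=6, L[6]='b', prepend. Next row=LF[6]=7
  step 9: row=7, L[7]='b', prepend. Next row=LF[7]=8
  step 10: row=8, L[8]='b', prepend. Next row=LF[8]=9
Reversed output: bbbbabaab$

Answer: bbbbabaab$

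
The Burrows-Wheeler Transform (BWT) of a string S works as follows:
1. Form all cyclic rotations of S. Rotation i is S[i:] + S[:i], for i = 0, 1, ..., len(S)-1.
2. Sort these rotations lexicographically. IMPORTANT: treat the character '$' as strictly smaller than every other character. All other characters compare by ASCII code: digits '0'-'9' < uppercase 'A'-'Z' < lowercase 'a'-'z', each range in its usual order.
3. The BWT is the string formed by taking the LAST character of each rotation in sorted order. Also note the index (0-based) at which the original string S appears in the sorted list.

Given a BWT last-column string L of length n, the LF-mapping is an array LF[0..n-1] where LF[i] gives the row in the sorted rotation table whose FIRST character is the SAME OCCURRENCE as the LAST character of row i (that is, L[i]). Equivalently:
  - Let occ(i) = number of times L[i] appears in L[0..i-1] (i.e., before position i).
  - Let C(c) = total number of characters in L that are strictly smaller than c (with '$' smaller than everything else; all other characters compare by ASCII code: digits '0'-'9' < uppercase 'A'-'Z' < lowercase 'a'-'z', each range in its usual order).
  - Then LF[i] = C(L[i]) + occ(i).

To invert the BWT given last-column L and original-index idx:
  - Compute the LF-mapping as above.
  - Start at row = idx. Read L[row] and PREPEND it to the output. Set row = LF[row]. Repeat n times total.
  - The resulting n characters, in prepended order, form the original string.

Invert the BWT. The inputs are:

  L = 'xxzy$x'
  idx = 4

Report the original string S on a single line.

LF mapping: 1 2 5 4 0 3
Walk LF starting at row 4, prepending L[row]:
  step 1: row=4, L[4]='$', prepend. Next row=LF[4]=0
  step 2: row=0, L[0]='x', prepend. Next row=LF[0]=1
  step 3: row=1, L[1]='x', prepend. Next row=LF[1]=2
  step 4: row=2, L[2]='z', prepend. Next row=LF[2]=5
  step 5: row=5, L[5]='x', prepend. Next row=LF[5]=3
  step 6: row=3, L[3]='y', prepend. Next row=LF[3]=4
Reversed output: yxzxx$

Answer: yxzxx$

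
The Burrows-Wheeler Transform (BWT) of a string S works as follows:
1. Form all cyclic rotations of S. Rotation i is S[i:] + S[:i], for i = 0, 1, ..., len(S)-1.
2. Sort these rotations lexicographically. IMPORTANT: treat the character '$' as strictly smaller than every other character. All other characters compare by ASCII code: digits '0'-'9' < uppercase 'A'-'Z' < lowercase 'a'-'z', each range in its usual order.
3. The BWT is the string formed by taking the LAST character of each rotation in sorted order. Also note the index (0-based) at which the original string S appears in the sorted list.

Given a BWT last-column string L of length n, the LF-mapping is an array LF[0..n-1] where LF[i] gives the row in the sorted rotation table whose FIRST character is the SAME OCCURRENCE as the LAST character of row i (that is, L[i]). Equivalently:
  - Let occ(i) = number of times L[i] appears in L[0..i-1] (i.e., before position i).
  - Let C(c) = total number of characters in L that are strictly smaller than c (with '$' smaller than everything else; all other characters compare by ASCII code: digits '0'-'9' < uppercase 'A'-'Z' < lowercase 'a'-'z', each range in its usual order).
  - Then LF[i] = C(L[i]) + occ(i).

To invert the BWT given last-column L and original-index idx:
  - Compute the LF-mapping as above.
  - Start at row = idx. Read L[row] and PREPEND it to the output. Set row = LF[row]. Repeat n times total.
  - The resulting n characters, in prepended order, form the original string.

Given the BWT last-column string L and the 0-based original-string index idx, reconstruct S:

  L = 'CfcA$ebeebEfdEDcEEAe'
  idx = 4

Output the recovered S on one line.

Answer: DeEbbEdceEeEefcAfAC$

Derivation:
LF mapping: 3 18 11 1 0 14 9 15 16 10 5 19 13 6 4 12 7 8 2 17
Walk LF starting at row 4, prepending L[row]:
  step 1: row=4, L[4]='$', prepend. Next row=LF[4]=0
  step 2: row=0, L[0]='C', prepend. Next row=LF[0]=3
  step 3: row=3, L[3]='A', prepend. Next row=LF[3]=1
  step 4: row=1, L[1]='f', prepend. Next row=LF[1]=18
  step 5: row=18, L[18]='A', prepend. Next row=LF[18]=2
  step 6: row=2, L[2]='c', prepend. Next row=LF[2]=11
  step 7: row=11, L[11]='f', prepend. Next row=LF[11]=19
  step 8: row=19, L[19]='e', prepend. Next row=LF[19]=17
  step 9: row=17, L[17]='E', prepend. Next row=LF[17]=8
  step 10: row=8, L[8]='e', prepend. Next row=LF[8]=16
  step 11: row=16, L[16]='E', prepend. Next row=LF[16]=7
  step 12: row=7, L[7]='e', prepend. Next row=LF[7]=15
  step 13: row=15, L[15]='c', prepend. Next row=LF[15]=12
  step 14: row=12, L[12]='d', prepend. Next row=LF[12]=13
  step 15: row=13, L[13]='E', prepend. Next row=LF[13]=6
  step 16: row=6, L[6]='b', prepend. Next row=LF[6]=9
  step 17: row=9, L[9]='b', prepend. Next row=LF[9]=10
  step 18: row=10, L[10]='E', prepend. Next row=LF[10]=5
  step 19: row=5, L[5]='e', prepend. Next row=LF[5]=14
  step 20: row=14, L[14]='D', prepend. Next row=LF[14]=4
Reversed output: DeEbbEdceEeEefcAfAC$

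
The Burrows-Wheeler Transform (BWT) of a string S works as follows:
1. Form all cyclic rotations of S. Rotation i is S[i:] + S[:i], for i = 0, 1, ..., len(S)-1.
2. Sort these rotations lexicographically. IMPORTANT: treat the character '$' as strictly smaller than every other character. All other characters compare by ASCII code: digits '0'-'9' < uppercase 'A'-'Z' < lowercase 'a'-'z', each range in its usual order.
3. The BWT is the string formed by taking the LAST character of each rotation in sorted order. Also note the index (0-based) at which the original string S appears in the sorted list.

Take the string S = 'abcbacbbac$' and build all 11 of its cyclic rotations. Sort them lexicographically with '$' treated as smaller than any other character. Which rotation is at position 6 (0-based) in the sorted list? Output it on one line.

All 11 rotations (rotation i = S[i:]+S[:i]):
  rot[0] = abcbacbbac$
  rot[1] = bcbacbbac$a
  rot[2] = cbacbbac$ab
  rot[3] = bacbbac$abc
  rot[4] = acbbac$abcb
  rot[5] = cbbac$abcba
  rot[6] = bbac$abcbac
  rot[7] = bac$abcbacb
  rot[8] = ac$abcbacbb
  rot[9] = c$abcbacbba
  rot[10] = $abcbacbbac
Sorted (with $ < everything):
  sorted[0] = $abcbacbbac
  sorted[1] = abcbacbbac$
  sorted[2] = ac$abcbacbb
  sorted[3] = acbbac$abcb
  sorted[4] = bac$abcbacb
  sorted[5] = bacbbac$abc
  sorted[6] = bbac$abcbac
  sorted[7] = bcbacbbac$a
  sorted[8] = c$abcbacbba
  sorted[9] = cbacbbac$ab
  sorted[10] = cbbac$abcba
sorted[6] = bbac$abcbac

Answer: bbac$abcbac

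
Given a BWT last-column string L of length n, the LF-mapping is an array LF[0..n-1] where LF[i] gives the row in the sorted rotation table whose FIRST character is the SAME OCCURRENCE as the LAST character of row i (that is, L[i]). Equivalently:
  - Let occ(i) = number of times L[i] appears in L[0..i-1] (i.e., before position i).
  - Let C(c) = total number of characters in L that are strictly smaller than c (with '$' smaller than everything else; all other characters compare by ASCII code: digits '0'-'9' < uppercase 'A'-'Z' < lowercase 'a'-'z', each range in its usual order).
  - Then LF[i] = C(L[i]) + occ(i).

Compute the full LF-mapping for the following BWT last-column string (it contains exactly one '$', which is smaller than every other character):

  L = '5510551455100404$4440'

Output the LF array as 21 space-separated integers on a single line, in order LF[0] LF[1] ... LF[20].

Char counts: '$':1, '0':5, '1':3, '4':6, '5':6
C (first-col start): C('$')=0, C('0')=1, C('1')=6, C('4')=9, C('5')=15
L[0]='5': occ=0, LF[0]=C('5')+0=15+0=15
L[1]='5': occ=1, LF[1]=C('5')+1=15+1=16
L[2]='1': occ=0, LF[2]=C('1')+0=6+0=6
L[3]='0': occ=0, LF[3]=C('0')+0=1+0=1
L[4]='5': occ=2, LF[4]=C('5')+2=15+2=17
L[5]='5': occ=3, LF[5]=C('5')+3=15+3=18
L[6]='1': occ=1, LF[6]=C('1')+1=6+1=7
L[7]='4': occ=0, LF[7]=C('4')+0=9+0=9
L[8]='5': occ=4, LF[8]=C('5')+4=15+4=19
L[9]='5': occ=5, LF[9]=C('5')+5=15+5=20
L[10]='1': occ=2, LF[10]=C('1')+2=6+2=8
L[11]='0': occ=1, LF[11]=C('0')+1=1+1=2
L[12]='0': occ=2, LF[12]=C('0')+2=1+2=3
L[13]='4': occ=1, LF[13]=C('4')+1=9+1=10
L[14]='0': occ=3, LF[14]=C('0')+3=1+3=4
L[15]='4': occ=2, LF[15]=C('4')+2=9+2=11
L[16]='$': occ=0, LF[16]=C('$')+0=0+0=0
L[17]='4': occ=3, LF[17]=C('4')+3=9+3=12
L[18]='4': occ=4, LF[18]=C('4')+4=9+4=13
L[19]='4': occ=5, LF[19]=C('4')+5=9+5=14
L[20]='0': occ=4, LF[20]=C('0')+4=1+4=5

Answer: 15 16 6 1 17 18 7 9 19 20 8 2 3 10 4 11 0 12 13 14 5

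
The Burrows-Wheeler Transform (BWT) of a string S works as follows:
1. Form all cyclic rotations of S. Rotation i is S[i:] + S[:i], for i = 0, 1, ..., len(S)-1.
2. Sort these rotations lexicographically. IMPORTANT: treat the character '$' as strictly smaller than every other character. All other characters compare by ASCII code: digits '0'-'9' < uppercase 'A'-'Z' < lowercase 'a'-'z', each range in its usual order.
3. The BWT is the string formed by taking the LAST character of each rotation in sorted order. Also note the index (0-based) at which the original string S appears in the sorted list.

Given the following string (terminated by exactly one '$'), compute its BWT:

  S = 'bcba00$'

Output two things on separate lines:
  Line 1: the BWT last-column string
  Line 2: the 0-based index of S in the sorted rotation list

Answer: 00abc$b
5

Derivation:
All 7 rotations (rotation i = S[i:]+S[:i]):
  rot[0] = bcba00$
  rot[1] = cba00$b
  rot[2] = ba00$bc
  rot[3] = a00$bcb
  rot[4] = 00$bcba
  rot[5] = 0$bcba0
  rot[6] = $bcba00
Sorted (with $ < everything):
  sorted[0] = $bcba00  (last char: '0')
  sorted[1] = 0$bcba0  (last char: '0')
  sorted[2] = 00$bcba  (last char: 'a')
  sorted[3] = a00$bcb  (last char: 'b')
  sorted[4] = ba00$bc  (last char: 'c')
  sorted[5] = bcba00$  (last char: '$')
  sorted[6] = cba00$b  (last char: 'b')
Last column: 00abc$b
Original string S is at sorted index 5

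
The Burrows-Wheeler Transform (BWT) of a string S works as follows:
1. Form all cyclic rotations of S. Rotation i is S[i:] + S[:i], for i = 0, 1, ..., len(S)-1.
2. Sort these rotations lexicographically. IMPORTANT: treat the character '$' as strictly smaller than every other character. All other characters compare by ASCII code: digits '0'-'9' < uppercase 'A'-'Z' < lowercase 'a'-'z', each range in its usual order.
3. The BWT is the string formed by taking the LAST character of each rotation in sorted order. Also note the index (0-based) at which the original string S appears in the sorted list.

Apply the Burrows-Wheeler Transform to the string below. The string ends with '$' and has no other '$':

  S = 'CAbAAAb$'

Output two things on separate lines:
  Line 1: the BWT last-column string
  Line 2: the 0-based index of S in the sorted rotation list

Answer: bbAAC$AA
5

Derivation:
All 8 rotations (rotation i = S[i:]+S[:i]):
  rot[0] = CAbAAAb$
  rot[1] = AbAAAb$C
  rot[2] = bAAAb$CA
  rot[3] = AAAb$CAb
  rot[4] = AAb$CAbA
  rot[5] = Ab$CAbAA
  rot[6] = b$CAbAAA
  rot[7] = $CAbAAAb
Sorted (with $ < everything):
  sorted[0] = $CAbAAAb  (last char: 'b')
  sorted[1] = AAAb$CAb  (last char: 'b')
  sorted[2] = AAb$CAbA  (last char: 'A')
  sorted[3] = Ab$CAbAA  (last char: 'A')
  sorted[4] = AbAAAb$C  (last char: 'C')
  sorted[5] = CAbAAAb$  (last char: '$')
  sorted[6] = b$CAbAAA  (last char: 'A')
  sorted[7] = bAAAb$CA  (last char: 'A')
Last column: bbAAC$AA
Original string S is at sorted index 5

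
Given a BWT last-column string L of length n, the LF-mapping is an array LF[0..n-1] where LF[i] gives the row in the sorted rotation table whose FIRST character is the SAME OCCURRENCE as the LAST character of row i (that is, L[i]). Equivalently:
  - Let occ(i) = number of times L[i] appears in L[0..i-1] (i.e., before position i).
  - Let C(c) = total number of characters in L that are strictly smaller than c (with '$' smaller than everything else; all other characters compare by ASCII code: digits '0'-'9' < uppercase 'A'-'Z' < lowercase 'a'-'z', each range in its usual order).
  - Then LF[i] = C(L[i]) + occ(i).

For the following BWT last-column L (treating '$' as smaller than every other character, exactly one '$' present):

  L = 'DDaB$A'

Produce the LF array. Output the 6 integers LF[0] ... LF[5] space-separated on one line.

Char counts: '$':1, 'A':1, 'B':1, 'D':2, 'a':1
C (first-col start): C('$')=0, C('A')=1, C('B')=2, C('D')=3, C('a')=5
L[0]='D': occ=0, LF[0]=C('D')+0=3+0=3
L[1]='D': occ=1, LF[1]=C('D')+1=3+1=4
L[2]='a': occ=0, LF[2]=C('a')+0=5+0=5
L[3]='B': occ=0, LF[3]=C('B')+0=2+0=2
L[4]='$': occ=0, LF[4]=C('$')+0=0+0=0
L[5]='A': occ=0, LF[5]=C('A')+0=1+0=1

Answer: 3 4 5 2 0 1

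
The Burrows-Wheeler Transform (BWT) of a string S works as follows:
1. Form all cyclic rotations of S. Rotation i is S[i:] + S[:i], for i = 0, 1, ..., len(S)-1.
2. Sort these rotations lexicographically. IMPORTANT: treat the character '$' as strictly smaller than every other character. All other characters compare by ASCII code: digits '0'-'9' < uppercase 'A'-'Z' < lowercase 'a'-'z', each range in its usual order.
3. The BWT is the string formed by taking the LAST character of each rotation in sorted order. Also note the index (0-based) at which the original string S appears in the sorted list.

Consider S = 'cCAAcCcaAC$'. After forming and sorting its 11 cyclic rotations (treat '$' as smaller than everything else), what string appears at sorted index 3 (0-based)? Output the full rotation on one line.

All 11 rotations (rotation i = S[i:]+S[:i]):
  rot[0] = cCAAcCcaAC$
  rot[1] = CAAcCcaAC$c
  rot[2] = AAcCcaAC$cC
  rot[3] = AcCcaAC$cCA
  rot[4] = cCcaAC$cCAA
  rot[5] = CcaAC$cCAAc
  rot[6] = caAC$cCAAcC
  rot[7] = aAC$cCAAcCc
  rot[8] = AC$cCAAcCca
  rot[9] = C$cCAAcCcaA
  rot[10] = $cCAAcCcaAC
Sorted (with $ < everything):
  sorted[0] = $cCAAcCcaAC
  sorted[1] = AAcCcaAC$cC
  sorted[2] = AC$cCAAcCca
  sorted[3] = AcCcaAC$cCA
  sorted[4] = C$cCAAcCcaA
  sorted[5] = CAAcCcaAC$c
  sorted[6] = CcaAC$cCAAc
  sorted[7] = aAC$cCAAcCc
  sorted[8] = cCAAcCcaAC$
  sorted[9] = cCcaAC$cCAA
  sorted[10] = caAC$cCAAcC
sorted[3] = AcCcaAC$cCA

Answer: AcCcaAC$cCA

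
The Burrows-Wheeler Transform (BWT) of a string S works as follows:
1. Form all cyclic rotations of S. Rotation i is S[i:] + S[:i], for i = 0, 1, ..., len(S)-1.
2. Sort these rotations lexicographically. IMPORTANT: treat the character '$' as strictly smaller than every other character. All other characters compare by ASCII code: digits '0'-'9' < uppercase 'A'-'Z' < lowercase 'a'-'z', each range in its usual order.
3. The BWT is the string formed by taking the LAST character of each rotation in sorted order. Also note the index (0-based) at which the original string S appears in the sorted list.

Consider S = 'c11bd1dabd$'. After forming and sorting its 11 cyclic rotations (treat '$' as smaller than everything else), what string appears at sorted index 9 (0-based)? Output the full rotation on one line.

Answer: d1dabd$c11b

Derivation:
All 11 rotations (rotation i = S[i:]+S[:i]):
  rot[0] = c11bd1dabd$
  rot[1] = 11bd1dabd$c
  rot[2] = 1bd1dabd$c1
  rot[3] = bd1dabd$c11
  rot[4] = d1dabd$c11b
  rot[5] = 1dabd$c11bd
  rot[6] = dabd$c11bd1
  rot[7] = abd$c11bd1d
  rot[8] = bd$c11bd1da
  rot[9] = d$c11bd1dab
  rot[10] = $c11bd1dabd
Sorted (with $ < everything):
  sorted[0] = $c11bd1dabd
  sorted[1] = 11bd1dabd$c
  sorted[2] = 1bd1dabd$c1
  sorted[3] = 1dabd$c11bd
  sorted[4] = abd$c11bd1d
  sorted[5] = bd$c11bd1da
  sorted[6] = bd1dabd$c11
  sorted[7] = c11bd1dabd$
  sorted[8] = d$c11bd1dab
  sorted[9] = d1dabd$c11b
  sorted[10] = dabd$c11bd1
sorted[9] = d1dabd$c11b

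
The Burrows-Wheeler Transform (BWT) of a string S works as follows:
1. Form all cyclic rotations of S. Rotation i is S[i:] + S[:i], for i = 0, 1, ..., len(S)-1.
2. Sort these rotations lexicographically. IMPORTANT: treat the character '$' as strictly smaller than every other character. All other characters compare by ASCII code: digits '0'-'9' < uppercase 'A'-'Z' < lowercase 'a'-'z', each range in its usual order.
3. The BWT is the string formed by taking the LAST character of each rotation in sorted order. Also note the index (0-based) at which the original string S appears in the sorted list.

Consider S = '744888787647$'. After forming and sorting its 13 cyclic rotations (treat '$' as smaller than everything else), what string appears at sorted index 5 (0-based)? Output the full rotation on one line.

All 13 rotations (rotation i = S[i:]+S[:i]):
  rot[0] = 744888787647$
  rot[1] = 44888787647$7
  rot[2] = 4888787647$74
  rot[3] = 888787647$744
  rot[4] = 88787647$7448
  rot[5] = 8787647$74488
  rot[6] = 787647$744888
  rot[7] = 87647$7448887
  rot[8] = 7647$74488878
  rot[9] = 647$744888787
  rot[10] = 47$7448887876
  rot[11] = 7$74488878764
  rot[12] = $744888787647
Sorted (with $ < everything):
  sorted[0] = $744888787647
  sorted[1] = 44888787647$7
  sorted[2] = 47$7448887876
  sorted[3] = 4888787647$74
  sorted[4] = 647$744888787
  sorted[5] = 7$74488878764
  sorted[6] = 744888787647$
  sorted[7] = 7647$74488878
  sorted[8] = 787647$744888
  sorted[9] = 87647$7448887
  sorted[10] = 8787647$74488
  sorted[11] = 88787647$7448
  sorted[12] = 888787647$744
sorted[5] = 7$74488878764

Answer: 7$74488878764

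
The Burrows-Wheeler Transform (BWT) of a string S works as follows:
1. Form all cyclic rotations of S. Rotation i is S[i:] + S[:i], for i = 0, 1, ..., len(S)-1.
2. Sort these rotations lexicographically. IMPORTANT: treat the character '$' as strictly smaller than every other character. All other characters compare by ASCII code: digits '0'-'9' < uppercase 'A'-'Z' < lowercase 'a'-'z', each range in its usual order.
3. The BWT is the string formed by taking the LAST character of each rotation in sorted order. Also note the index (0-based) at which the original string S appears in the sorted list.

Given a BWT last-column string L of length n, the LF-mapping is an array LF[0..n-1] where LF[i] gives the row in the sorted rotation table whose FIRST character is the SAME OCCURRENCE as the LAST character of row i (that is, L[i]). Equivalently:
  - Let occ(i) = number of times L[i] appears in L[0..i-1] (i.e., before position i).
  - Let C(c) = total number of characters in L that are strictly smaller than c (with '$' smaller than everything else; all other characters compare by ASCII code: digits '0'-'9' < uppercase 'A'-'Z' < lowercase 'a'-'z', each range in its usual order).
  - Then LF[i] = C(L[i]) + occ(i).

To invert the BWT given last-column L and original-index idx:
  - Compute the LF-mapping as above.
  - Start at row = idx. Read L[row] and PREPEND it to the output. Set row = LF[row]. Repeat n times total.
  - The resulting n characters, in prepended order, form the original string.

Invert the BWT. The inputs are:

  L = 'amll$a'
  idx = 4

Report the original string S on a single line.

LF mapping: 1 5 3 4 0 2
Walk LF starting at row 4, prepending L[row]:
  step 1: row=4, L[4]='$', prepend. Next row=LF[4]=0
  step 2: row=0, L[0]='a', prepend. Next row=LF[0]=1
  step 3: row=1, L[1]='m', prepend. Next row=LF[1]=5
  step 4: row=5, L[5]='a', prepend. Next row=LF[5]=2
  step 5: row=2, L[2]='l', prepend. Next row=LF[2]=3
  step 6: row=3, L[3]='l', prepend. Next row=LF[3]=4
Reversed output: llama$

Answer: llama$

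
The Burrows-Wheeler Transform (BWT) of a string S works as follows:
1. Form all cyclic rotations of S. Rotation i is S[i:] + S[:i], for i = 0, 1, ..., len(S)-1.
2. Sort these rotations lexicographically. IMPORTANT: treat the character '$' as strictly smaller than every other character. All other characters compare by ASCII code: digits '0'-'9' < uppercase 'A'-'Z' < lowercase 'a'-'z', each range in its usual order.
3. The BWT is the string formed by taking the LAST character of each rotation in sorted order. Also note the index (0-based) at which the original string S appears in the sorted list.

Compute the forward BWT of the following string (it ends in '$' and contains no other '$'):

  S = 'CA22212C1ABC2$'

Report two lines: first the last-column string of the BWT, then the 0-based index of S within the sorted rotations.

All 14 rotations (rotation i = S[i:]+S[:i]):
  rot[0] = CA22212C1ABC2$
  rot[1] = A22212C1ABC2$C
  rot[2] = 22212C1ABC2$CA
  rot[3] = 2212C1ABC2$CA2
  rot[4] = 212C1ABC2$CA22
  rot[5] = 12C1ABC2$CA222
  rot[6] = 2C1ABC2$CA2221
  rot[7] = C1ABC2$CA22212
  rot[8] = 1ABC2$CA22212C
  rot[9] = ABC2$CA22212C1
  rot[10] = BC2$CA22212C1A
  rot[11] = C2$CA22212C1AB
  rot[12] = 2$CA22212C1ABC
  rot[13] = $CA22212C1ABC2
Sorted (with $ < everything):
  sorted[0] = $CA22212C1ABC2  (last char: '2')
  sorted[1] = 12C1ABC2$CA222  (last char: '2')
  sorted[2] = 1ABC2$CA22212C  (last char: 'C')
  sorted[3] = 2$CA22212C1ABC  (last char: 'C')
  sorted[4] = 212C1ABC2$CA22  (last char: '2')
  sorted[5] = 2212C1ABC2$CA2  (last char: '2')
  sorted[6] = 22212C1ABC2$CA  (last char: 'A')
  sorted[7] = 2C1ABC2$CA2221  (last char: '1')
  sorted[8] = A22212C1ABC2$C  (last char: 'C')
  sorted[9] = ABC2$CA22212C1  (last char: '1')
  sorted[10] = BC2$CA22212C1A  (last char: 'A')
  sorted[11] = C1ABC2$CA22212  (last char: '2')
  sorted[12] = C2$CA22212C1AB  (last char: 'B')
  sorted[13] = CA22212C1ABC2$  (last char: '$')
Last column: 22CC22A1C1A2B$
Original string S is at sorted index 13

Answer: 22CC22A1C1A2B$
13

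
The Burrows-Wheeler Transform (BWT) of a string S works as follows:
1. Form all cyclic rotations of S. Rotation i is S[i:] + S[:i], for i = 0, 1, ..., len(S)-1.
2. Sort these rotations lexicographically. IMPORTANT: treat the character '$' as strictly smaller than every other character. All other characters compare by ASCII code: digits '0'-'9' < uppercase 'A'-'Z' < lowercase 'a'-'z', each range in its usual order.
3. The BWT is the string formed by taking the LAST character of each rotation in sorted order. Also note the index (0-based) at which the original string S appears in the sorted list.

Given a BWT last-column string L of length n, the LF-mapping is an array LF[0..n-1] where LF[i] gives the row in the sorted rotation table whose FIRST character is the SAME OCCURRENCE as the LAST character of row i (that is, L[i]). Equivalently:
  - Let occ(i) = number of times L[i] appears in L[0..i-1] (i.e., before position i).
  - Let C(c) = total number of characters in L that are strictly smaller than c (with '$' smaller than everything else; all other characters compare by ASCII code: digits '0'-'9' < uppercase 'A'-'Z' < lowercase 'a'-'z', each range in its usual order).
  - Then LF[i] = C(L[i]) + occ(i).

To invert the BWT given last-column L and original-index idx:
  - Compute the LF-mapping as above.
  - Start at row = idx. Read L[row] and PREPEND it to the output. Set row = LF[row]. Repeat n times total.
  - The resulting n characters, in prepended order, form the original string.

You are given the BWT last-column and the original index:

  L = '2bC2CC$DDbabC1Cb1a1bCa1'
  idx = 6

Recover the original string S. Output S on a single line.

Answer: 21b1DC1aabaCCbCDC1bbC2$

Derivation:
LF mapping: 5 18 7 6 8 9 0 13 14 19 15 20 10 1 11 21 2 16 3 22 12 17 4
Walk LF starting at row 6, prepending L[row]:
  step 1: row=6, L[6]='$', prepend. Next row=LF[6]=0
  step 2: row=0, L[0]='2', prepend. Next row=LF[0]=5
  step 3: row=5, L[5]='C', prepend. Next row=LF[5]=9
  step 4: row=9, L[9]='b', prepend. Next row=LF[9]=19
  step 5: row=19, L[19]='b', prepend. Next row=LF[19]=22
  step 6: row=22, L[22]='1', prepend. Next row=LF[22]=4
  step 7: row=4, L[4]='C', prepend. Next row=LF[4]=8
  step 8: row=8, L[8]='D', prepend. Next row=LF[8]=14
  step 9: row=14, L[14]='C', prepend. Next row=LF[14]=11
  step 10: row=11, L[11]='b', prepend. Next row=LF[11]=20
  step 11: row=20, L[20]='C', prepend. Next row=LF[20]=12
  step 12: row=12, L[12]='C', prepend. Next row=LF[12]=10
  step 13: row=10, L[10]='a', prepend. Next row=LF[10]=15
  step 14: row=15, L[15]='b', prepend. Next row=LF[15]=21
  step 15: row=21, L[21]='a', prepend. Next row=LF[21]=17
  step 16: row=17, L[17]='a', prepend. Next row=LF[17]=16
  step 17: row=16, L[16]='1', prepend. Next row=LF[16]=2
  step 18: row=2, L[2]='C', prepend. Next row=LF[2]=7
  step 19: row=7, L[7]='D', prepend. Next row=LF[7]=13
  step 20: row=13, L[13]='1', prepend. Next row=LF[13]=1
  step 21: row=1, L[1]='b', prepend. Next row=LF[1]=18
  step 22: row=18, L[18]='1', prepend. Next row=LF[18]=3
  step 23: row=3, L[3]='2', prepend. Next row=LF[3]=6
Reversed output: 21b1DC1aabaCCbCDC1bbC2$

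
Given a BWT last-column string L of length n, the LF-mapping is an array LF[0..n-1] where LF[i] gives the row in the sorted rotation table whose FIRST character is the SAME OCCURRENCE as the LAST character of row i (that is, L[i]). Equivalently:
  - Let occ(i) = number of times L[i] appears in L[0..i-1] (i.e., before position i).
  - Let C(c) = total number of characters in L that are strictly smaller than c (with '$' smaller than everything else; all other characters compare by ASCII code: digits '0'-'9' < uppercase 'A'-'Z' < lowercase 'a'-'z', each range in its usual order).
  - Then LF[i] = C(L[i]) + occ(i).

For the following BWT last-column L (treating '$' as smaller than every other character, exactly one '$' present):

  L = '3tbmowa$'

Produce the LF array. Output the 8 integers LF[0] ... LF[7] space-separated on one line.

Answer: 1 6 3 4 5 7 2 0

Derivation:
Char counts: '$':1, '3':1, 'a':1, 'b':1, 'm':1, 'o':1, 't':1, 'w':1
C (first-col start): C('$')=0, C('3')=1, C('a')=2, C('b')=3, C('m')=4, C('o')=5, C('t')=6, C('w')=7
L[0]='3': occ=0, LF[0]=C('3')+0=1+0=1
L[1]='t': occ=0, LF[1]=C('t')+0=6+0=6
L[2]='b': occ=0, LF[2]=C('b')+0=3+0=3
L[3]='m': occ=0, LF[3]=C('m')+0=4+0=4
L[4]='o': occ=0, LF[4]=C('o')+0=5+0=5
L[5]='w': occ=0, LF[5]=C('w')+0=7+0=7
L[6]='a': occ=0, LF[6]=C('a')+0=2+0=2
L[7]='$': occ=0, LF[7]=C('$')+0=0+0=0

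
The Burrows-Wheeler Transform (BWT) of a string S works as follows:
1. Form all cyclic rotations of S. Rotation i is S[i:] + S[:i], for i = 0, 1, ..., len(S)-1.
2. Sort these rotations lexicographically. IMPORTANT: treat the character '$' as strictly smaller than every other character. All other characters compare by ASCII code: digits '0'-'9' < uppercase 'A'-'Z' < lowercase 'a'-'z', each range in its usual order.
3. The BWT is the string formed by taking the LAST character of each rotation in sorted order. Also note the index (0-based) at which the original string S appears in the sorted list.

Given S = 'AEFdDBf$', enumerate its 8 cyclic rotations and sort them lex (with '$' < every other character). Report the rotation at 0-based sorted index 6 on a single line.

All 8 rotations (rotation i = S[i:]+S[:i]):
  rot[0] = AEFdDBf$
  rot[1] = EFdDBf$A
  rot[2] = FdDBf$AE
  rot[3] = dDBf$AEF
  rot[4] = DBf$AEFd
  rot[5] = Bf$AEFdD
  rot[6] = f$AEFdDB
  rot[7] = $AEFdDBf
Sorted (with $ < everything):
  sorted[0] = $AEFdDBf
  sorted[1] = AEFdDBf$
  sorted[2] = Bf$AEFdD
  sorted[3] = DBf$AEFd
  sorted[4] = EFdDBf$A
  sorted[5] = FdDBf$AE
  sorted[6] = dDBf$AEF
  sorted[7] = f$AEFdDB
sorted[6] = dDBf$AEF

Answer: dDBf$AEF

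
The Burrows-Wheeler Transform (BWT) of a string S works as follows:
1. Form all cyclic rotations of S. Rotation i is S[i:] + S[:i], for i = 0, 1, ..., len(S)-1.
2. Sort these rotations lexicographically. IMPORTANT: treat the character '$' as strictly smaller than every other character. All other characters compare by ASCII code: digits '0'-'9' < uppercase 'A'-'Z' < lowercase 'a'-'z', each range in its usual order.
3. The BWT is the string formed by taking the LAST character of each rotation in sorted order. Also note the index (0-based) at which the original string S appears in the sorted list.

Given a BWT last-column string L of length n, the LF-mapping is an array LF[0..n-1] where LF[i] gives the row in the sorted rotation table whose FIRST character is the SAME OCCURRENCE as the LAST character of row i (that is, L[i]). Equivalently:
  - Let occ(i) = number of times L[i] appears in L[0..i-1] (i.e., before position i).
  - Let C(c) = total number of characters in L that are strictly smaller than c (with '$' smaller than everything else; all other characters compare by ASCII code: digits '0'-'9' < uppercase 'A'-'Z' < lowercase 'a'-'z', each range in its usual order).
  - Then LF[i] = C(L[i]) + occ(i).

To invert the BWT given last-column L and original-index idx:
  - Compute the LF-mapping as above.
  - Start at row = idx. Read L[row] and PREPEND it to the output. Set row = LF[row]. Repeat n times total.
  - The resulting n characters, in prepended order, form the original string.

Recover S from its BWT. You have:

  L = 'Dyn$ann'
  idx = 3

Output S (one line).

Answer: nannyD$

Derivation:
LF mapping: 1 6 3 0 2 4 5
Walk LF starting at row 3, prepending L[row]:
  step 1: row=3, L[3]='$', prepend. Next row=LF[3]=0
  step 2: row=0, L[0]='D', prepend. Next row=LF[0]=1
  step 3: row=1, L[1]='y', prepend. Next row=LF[1]=6
  step 4: row=6, L[6]='n', prepend. Next row=LF[6]=5
  step 5: row=5, L[5]='n', prepend. Next row=LF[5]=4
  step 6: row=4, L[4]='a', prepend. Next row=LF[4]=2
  step 7: row=2, L[2]='n', prepend. Next row=LF[2]=3
Reversed output: nannyD$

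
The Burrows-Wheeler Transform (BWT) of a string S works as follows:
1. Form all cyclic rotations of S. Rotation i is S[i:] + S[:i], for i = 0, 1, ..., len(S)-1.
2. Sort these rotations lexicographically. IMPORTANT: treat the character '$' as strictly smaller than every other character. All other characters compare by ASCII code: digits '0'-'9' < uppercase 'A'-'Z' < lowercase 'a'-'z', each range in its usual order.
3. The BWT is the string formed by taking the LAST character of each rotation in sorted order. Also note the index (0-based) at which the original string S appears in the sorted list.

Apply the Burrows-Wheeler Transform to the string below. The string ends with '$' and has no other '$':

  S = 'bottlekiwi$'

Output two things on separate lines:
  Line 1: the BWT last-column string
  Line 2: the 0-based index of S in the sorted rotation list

All 11 rotations (rotation i = S[i:]+S[:i]):
  rot[0] = bottlekiwi$
  rot[1] = ottlekiwi$b
  rot[2] = ttlekiwi$bo
  rot[3] = tlekiwi$bot
  rot[4] = lekiwi$bott
  rot[5] = ekiwi$bottl
  rot[6] = kiwi$bottle
  rot[7] = iwi$bottlek
  rot[8] = wi$bottleki
  rot[9] = i$bottlekiw
  rot[10] = $bottlekiwi
Sorted (with $ < everything):
  sorted[0] = $bottlekiwi  (last char: 'i')
  sorted[1] = bottlekiwi$  (last char: '$')
  sorted[2] = ekiwi$bottl  (last char: 'l')
  sorted[3] = i$bottlekiw  (last char: 'w')
  sorted[4] = iwi$bottlek  (last char: 'k')
  sorted[5] = kiwi$bottle  (last char: 'e')
  sorted[6] = lekiwi$bott  (last char: 't')
  sorted[7] = ottlekiwi$b  (last char: 'b')
  sorted[8] = tlekiwi$bot  (last char: 't')
  sorted[9] = ttlekiwi$bo  (last char: 'o')
  sorted[10] = wi$bottleki  (last char: 'i')
Last column: i$lwketbtoi
Original string S is at sorted index 1

Answer: i$lwketbtoi
1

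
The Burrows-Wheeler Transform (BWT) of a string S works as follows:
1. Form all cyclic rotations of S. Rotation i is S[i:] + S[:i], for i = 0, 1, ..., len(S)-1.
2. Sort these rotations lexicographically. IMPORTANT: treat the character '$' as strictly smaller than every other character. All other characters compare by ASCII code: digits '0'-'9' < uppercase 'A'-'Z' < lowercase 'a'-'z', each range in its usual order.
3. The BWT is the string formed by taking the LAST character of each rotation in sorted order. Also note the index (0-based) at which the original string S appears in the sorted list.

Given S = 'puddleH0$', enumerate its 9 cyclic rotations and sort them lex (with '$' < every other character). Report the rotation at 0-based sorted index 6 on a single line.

All 9 rotations (rotation i = S[i:]+S[:i]):
  rot[0] = puddleH0$
  rot[1] = uddleH0$p
  rot[2] = ddleH0$pu
  rot[3] = dleH0$pud
  rot[4] = leH0$pudd
  rot[5] = eH0$puddl
  rot[6] = H0$puddle
  rot[7] = 0$puddleH
  rot[8] = $puddleH0
Sorted (with $ < everything):
  sorted[0] = $puddleH0
  sorted[1] = 0$puddleH
  sorted[2] = H0$puddle
  sorted[3] = ddleH0$pu
  sorted[4] = dleH0$pud
  sorted[5] = eH0$puddl
  sorted[6] = leH0$pudd
  sorted[7] = puddleH0$
  sorted[8] = uddleH0$p
sorted[6] = leH0$pudd

Answer: leH0$pudd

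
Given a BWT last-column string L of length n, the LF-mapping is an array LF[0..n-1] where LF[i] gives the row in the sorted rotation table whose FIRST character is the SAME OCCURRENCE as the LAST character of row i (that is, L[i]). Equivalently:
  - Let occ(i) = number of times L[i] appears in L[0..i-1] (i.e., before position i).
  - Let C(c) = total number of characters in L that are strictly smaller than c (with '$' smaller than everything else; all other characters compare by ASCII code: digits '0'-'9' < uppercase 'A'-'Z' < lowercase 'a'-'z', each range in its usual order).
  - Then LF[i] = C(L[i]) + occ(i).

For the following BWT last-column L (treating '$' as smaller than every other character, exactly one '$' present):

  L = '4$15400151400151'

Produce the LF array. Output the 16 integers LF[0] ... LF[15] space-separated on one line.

Char counts: '$':1, '0':4, '1':5, '4':3, '5':3
C (first-col start): C('$')=0, C('0')=1, C('1')=5, C('4')=10, C('5')=13
L[0]='4': occ=0, LF[0]=C('4')+0=10+0=10
L[1]='$': occ=0, LF[1]=C('$')+0=0+0=0
L[2]='1': occ=0, LF[2]=C('1')+0=5+0=5
L[3]='5': occ=0, LF[3]=C('5')+0=13+0=13
L[4]='4': occ=1, LF[4]=C('4')+1=10+1=11
L[5]='0': occ=0, LF[5]=C('0')+0=1+0=1
L[6]='0': occ=1, LF[6]=C('0')+1=1+1=2
L[7]='1': occ=1, LF[7]=C('1')+1=5+1=6
L[8]='5': occ=1, LF[8]=C('5')+1=13+1=14
L[9]='1': occ=2, LF[9]=C('1')+2=5+2=7
L[10]='4': occ=2, LF[10]=C('4')+2=10+2=12
L[11]='0': occ=2, LF[11]=C('0')+2=1+2=3
L[12]='0': occ=3, LF[12]=C('0')+3=1+3=4
L[13]='1': occ=3, LF[13]=C('1')+3=5+3=8
L[14]='5': occ=2, LF[14]=C('5')+2=13+2=15
L[15]='1': occ=4, LF[15]=C('1')+4=5+4=9

Answer: 10 0 5 13 11 1 2 6 14 7 12 3 4 8 15 9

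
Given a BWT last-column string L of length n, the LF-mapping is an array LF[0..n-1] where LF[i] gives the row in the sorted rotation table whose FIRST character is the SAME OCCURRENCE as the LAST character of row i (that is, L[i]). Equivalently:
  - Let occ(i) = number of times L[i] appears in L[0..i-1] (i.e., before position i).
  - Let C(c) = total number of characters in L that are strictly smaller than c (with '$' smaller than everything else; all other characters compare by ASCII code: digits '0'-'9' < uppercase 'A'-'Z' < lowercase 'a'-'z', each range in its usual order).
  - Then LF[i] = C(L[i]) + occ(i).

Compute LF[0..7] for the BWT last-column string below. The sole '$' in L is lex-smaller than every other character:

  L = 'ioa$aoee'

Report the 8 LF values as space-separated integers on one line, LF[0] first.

Char counts: '$':1, 'a':2, 'e':2, 'i':1, 'o':2
C (first-col start): C('$')=0, C('a')=1, C('e')=3, C('i')=5, C('o')=6
L[0]='i': occ=0, LF[0]=C('i')+0=5+0=5
L[1]='o': occ=0, LF[1]=C('o')+0=6+0=6
L[2]='a': occ=0, LF[2]=C('a')+0=1+0=1
L[3]='$': occ=0, LF[3]=C('$')+0=0+0=0
L[4]='a': occ=1, LF[4]=C('a')+1=1+1=2
L[5]='o': occ=1, LF[5]=C('o')+1=6+1=7
L[6]='e': occ=0, LF[6]=C('e')+0=3+0=3
L[7]='e': occ=1, LF[7]=C('e')+1=3+1=4

Answer: 5 6 1 0 2 7 3 4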